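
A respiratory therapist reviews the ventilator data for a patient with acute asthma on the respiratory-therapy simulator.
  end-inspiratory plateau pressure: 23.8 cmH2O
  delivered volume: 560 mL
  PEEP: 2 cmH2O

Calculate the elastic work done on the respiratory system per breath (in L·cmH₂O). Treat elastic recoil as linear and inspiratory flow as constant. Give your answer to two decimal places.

Elastic work ≈ ½ × (Pplat − PEEP) × Vt = 0.5 × (23.8 − 2) × 0.560 L = 0.5 × 21.8 × 0.560 = 6.104 L·cmH2O.

6.10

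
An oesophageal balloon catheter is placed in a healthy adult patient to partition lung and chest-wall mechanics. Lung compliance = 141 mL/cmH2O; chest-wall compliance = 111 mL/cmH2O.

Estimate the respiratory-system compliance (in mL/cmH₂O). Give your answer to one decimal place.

62.1

Lung and chest wall are elastances in series: 1/Crs = 1/CL + 1/Ccw.
1/Crs = 1/141 + 1/111 = 0.0161.
Crs = 62.112 mL/cmH2O.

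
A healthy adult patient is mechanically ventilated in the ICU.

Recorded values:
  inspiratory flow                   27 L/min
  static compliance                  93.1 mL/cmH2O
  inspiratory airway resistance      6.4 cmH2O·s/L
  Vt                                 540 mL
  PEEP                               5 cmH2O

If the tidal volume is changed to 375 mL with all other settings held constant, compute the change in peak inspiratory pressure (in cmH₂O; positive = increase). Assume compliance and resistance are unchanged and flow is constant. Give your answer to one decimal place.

PIP = Vt/C + R·V̇ + PEEP (constant-flow equation of motion).
Only the elastic term changes: ΔPIP = ΔVt / C = (375 − 540) / 93.1 = -1.772 cmH2O.

-1.8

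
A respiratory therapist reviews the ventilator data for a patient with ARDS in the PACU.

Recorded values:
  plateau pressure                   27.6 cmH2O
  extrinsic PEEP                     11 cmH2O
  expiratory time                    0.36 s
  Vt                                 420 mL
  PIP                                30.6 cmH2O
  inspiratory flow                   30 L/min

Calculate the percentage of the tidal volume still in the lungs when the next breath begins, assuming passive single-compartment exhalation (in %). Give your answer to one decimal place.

Flow: 30 L/min ÷ 60 = 0.5 L/s.
R = (PIP − Pplat)/V̇ = (30.6 − 27.6) / 0.5 = 3.0/0.5 = 6.0 cmH2O·s/L.
C = Vt/(Pplat − PEEP) = 420.0 / (27.6 − 11) = 420.0/16.6 = 25.301 mL/cmH2O.
τ = R × C = 6.0 × 0.0253 L/cmH2O = 0.1518 s.
Fraction remaining at end-expiration = e^(−Te/τ) = e^(−0.36/0.1518) = 0.09334 → 9.334%.

9.3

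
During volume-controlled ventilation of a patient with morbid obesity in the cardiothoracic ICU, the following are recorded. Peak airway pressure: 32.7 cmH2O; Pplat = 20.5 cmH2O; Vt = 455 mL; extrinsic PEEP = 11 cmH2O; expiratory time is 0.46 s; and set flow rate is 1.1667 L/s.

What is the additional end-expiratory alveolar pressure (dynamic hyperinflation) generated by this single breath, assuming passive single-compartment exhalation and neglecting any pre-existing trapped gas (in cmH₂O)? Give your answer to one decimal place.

3.8

R = (PIP − Pplat)/V̇ = (32.7 − 20.5) / 1.1667 = 12.2/1.1667 = 10.457 cmH2O·s/L.
C = Vt/(Pplat − PEEP) = 455.0 / (20.5 − 11) = 455.0/9.5 = 47.895 mL/cmH2O.
τ = R × C = 10.457 × 0.0479 L/cmH2O = 0.5009 s.
Fraction remaining = e^(−Te/τ) = e^(−0.46/0.5009) = 0.3992; trapped volume = 455.0 × 0.3992 = 181.64 mL.
Additional alveolar pressure from trapping ≈ V_trapped / C = 181.64 / 47.895 = 3.792 cmH2O.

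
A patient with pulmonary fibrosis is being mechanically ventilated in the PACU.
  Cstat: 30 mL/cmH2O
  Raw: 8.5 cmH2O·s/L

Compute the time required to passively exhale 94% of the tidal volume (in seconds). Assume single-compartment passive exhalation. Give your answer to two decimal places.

τ = R × C = 8.5 × 30 mL/cmH2O = 8.5 × 0.030 L/cmH2O = 0.255 s.
Exhaled fraction f = 1 − e^(−t/τ) → t = −τ·ln(1 − f) = −0.255·ln(0.06) = 0.7174 s.

0.72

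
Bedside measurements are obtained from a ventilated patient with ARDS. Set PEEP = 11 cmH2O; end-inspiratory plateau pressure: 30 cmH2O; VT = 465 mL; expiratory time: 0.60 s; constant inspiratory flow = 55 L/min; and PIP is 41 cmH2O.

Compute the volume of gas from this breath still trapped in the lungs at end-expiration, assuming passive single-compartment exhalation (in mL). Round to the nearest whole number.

60

Flow: 55 L/min ÷ 60 = 0.9167 L/s.
R = (PIP − Pplat)/V̇ = (41 − 30) / 0.9167 = 11.0/0.9167 = 12.0 cmH2O·s/L.
C = Vt/(Pplat − PEEP) = 465.0 / (30 − 11) = 465.0/19.0 = 24.474 mL/cmH2O.
τ = R × C = 12.0 × 0.02447 L/cmH2O = 0.2936 s.
Fraction remaining = e^(−Te/τ) = e^(−0.60/0.2936) = 0.1296.
Trapped volume = 465.0 × 0.1296 = 60.264 mL.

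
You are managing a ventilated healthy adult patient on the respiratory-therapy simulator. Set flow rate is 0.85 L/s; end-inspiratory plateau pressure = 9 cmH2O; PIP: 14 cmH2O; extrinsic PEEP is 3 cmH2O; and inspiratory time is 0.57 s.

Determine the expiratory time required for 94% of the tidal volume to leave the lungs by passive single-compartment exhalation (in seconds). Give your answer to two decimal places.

Vt = flow × Ti = 0.85 L/s × 0.57 s × 1000 mL/L = 484.5 mL.
R = (PIP − Pplat)/V̇ = (14 − 9) / 0.85 = 5.0/0.85 = 5.882 cmH2O·s/L.
C = Vt/(Pplat − PEEP) = 484.5 / (9 − 3) = 484.5/6.0 = 80.75 mL/cmH2O.
τ = R × C = 5.882 × 0.08075 L/cmH2O = 0.475 s.
t = −τ·ln(1 − 0.94) = −0.475·ln(0.06) = 1.336 s.

1.34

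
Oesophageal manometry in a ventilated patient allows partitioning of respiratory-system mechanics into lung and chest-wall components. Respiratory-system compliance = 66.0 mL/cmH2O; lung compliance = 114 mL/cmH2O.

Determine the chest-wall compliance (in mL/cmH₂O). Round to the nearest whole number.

157

1/Ccw = 1/Crs − 1/CL.
1/Ccw = 1/66.0 − 1/114 = 0.00638.
Ccw = 156.74 mL/cmH2O.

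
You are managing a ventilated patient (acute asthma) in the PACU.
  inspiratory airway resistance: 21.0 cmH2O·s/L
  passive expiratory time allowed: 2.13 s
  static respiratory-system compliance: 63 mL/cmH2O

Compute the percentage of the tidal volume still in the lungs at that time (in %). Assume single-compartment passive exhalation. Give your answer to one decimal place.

20.0

τ = R × C = 21.0 × 63 mL/cmH2O = 21.0 × 0.063 L/cmH2O = 1.323 s.
Passive exhalation: V(t)/V₀ = e^(−t/τ) = e^(−2.13/1.323) = 0.1999.
Fraction remaining = 0.1999 → 19.99%.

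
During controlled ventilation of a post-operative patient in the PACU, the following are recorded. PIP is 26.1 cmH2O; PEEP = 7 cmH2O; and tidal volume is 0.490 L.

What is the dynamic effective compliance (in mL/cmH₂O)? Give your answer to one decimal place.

Dynamic compliance = Vt / (PIP − PEEP) = 490 / (26.1 − 7) = 490 / 19.1 = 25.654 mL/cmH2O.

25.7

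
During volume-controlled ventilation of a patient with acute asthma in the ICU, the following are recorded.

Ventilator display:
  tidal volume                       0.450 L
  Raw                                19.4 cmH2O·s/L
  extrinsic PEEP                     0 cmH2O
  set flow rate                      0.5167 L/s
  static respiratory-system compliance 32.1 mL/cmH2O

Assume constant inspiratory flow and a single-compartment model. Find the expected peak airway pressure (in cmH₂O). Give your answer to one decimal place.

24.0

Equation of motion (constant flow): PIP = Vt/C + R·V̇ + PEEP.
PIP = 450/32.1 + 19.4×0.5167 + 0 = 14.019 + 10.024 + 0 = 24.043 cmH2O.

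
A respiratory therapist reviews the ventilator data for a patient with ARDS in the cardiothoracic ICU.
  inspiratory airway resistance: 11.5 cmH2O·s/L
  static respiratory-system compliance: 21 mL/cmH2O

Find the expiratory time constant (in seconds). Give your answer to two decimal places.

0.24

τ = R × C = 11.5 × 21 mL/cmH2O = 11.5 × 0.021 L/cmH2O = 0.2415 s.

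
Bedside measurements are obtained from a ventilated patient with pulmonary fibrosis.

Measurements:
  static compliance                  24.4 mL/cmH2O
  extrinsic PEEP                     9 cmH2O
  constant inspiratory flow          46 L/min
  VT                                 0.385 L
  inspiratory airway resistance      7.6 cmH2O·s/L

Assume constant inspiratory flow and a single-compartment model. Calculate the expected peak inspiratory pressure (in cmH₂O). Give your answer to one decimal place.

30.6

Flow: 46 L/min ÷ 60 = 0.7667 L/s.
Equation of motion (constant flow): PIP = Vt/C + R·V̇ + PEEP.
PIP = 385/24.4 + 7.6×0.7667 + 9 = 15.779 + 5.827 + 9 = 30.606 cmH2O.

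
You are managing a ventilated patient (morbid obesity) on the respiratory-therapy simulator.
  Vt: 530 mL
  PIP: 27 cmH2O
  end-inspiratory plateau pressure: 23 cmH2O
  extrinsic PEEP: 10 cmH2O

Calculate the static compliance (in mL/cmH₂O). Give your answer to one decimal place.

40.8

Cstat = Vt / (Pplat − PEEP) = 530 / (23 − 10) = 530 / 13.0 = 40.769 mL/cmH2O.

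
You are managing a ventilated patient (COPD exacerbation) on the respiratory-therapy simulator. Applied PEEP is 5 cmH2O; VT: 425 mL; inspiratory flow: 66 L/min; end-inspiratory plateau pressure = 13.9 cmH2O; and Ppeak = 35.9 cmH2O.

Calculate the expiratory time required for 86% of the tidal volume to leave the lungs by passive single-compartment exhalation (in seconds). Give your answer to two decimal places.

1.88

Flow: 66 L/min ÷ 60 = 1.1 L/s.
R = (PIP − Pplat)/V̇ = (35.9 − 13.9) / 1.1 = 22.0/1.1 = 20.0 cmH2O·s/L.
C = Vt/(Pplat − PEEP) = 425.0 / (13.9 − 5) = 425.0/8.9 = 47.753 mL/cmH2O.
τ = R × C = 20.0 × 0.04775 L/cmH2O = 0.955 s.
t = −τ·ln(1 − 0.86) = −0.955·ln(0.14) = 1.878 s.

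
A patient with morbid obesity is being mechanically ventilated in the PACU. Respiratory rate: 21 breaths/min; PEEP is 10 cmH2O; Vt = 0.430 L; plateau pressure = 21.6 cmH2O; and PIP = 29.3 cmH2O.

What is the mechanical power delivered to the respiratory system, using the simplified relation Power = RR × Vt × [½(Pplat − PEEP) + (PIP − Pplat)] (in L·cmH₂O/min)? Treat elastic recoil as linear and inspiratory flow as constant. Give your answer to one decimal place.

121.9

Per-breath work = Vt × [½(Pplat−PEEP) + (PIP−Pplat)] = 0.430 × [0.5×11.6 + 7.7] = 0.430 × 13.5 = 5.805 L·cmH2O.
Power = 21 × 5.805 = 121.91 L·cmH2O/min.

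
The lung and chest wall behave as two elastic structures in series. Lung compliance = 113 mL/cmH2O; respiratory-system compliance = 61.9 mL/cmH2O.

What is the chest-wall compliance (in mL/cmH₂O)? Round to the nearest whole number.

1/Ccw = 1/Crs − 1/CL.
1/Ccw = 1/61.9 − 1/113 = 0.007306.
Ccw = 136.87 mL/cmH2O.

137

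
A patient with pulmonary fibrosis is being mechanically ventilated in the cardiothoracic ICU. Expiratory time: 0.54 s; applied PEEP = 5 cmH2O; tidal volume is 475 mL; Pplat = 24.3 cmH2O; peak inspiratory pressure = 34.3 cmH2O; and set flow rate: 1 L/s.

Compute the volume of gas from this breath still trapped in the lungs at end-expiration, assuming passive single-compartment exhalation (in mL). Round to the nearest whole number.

53

R = (PIP − Pplat)/V̇ = (34.3 − 24.3) / 1 = 10.0/1 = 10.0 cmH2O·s/L.
C = Vt/(Pplat − PEEP) = 475.0 / (24.3 − 5) = 475.0/19.3 = 24.611 mL/cmH2O.
τ = R × C = 10.0 × 0.02461 L/cmH2O = 0.2461 s.
Fraction remaining = e^(−Te/τ) = e^(−0.54/0.2461) = 0.1114.
Trapped volume = 475.0 × 0.1114 = 52.915 mL.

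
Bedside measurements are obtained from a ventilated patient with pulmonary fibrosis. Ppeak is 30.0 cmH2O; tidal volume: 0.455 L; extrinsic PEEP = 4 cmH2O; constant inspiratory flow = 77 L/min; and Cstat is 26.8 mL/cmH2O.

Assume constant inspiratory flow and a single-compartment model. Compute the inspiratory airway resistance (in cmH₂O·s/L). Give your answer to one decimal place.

7.0

Flow: 77 L/min ÷ 60 = 1.2833 L/s.
Equation of motion (constant flow): PIP = Vt/C + R·V̇ + PEEP.
R·V̇ = PIP − Vt/C − PEEP = 30.0 − 455/26.8 − 4 = 30.0 − 16.978 − 4 = 9.022 cmH2O.
R = 9.022 / 1.2833 = 7.03 cmH2O·s/L.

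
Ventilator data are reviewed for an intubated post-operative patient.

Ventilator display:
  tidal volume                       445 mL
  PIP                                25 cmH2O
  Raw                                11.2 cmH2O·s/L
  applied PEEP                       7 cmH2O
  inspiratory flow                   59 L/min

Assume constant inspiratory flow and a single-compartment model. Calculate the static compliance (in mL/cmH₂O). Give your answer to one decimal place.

63.7

Flow: 59 L/min ÷ 60 = 0.9833 L/s.
Equation of motion (constant flow): PIP = Vt/C + R·V̇ + PEEP.
Vt/C = PIP − R·V̇ − PEEP = 25 − 11.2×0.9833 − 7 = 25 − 11.013 − 7 = 6.987 cmH2O.
C = Vt / 6.987 = 445 / 6.987 = 63.69 mL/cmH2O.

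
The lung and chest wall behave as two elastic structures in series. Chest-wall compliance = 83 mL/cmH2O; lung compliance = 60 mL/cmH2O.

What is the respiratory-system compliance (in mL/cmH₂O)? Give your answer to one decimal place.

Lung and chest wall are elastances in series: 1/Crs = 1/CL + 1/Ccw.
1/Crs = 1/60 + 1/83 = 0.02871.
Crs = 34.831 mL/cmH2O.

34.8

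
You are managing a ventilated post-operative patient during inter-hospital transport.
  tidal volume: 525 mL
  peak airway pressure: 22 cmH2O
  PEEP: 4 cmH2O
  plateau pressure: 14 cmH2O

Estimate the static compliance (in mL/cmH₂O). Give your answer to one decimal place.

Cstat = Vt / (Pplat − PEEP) = 525 / (14 − 4) = 525 / 10.0 = 52.5 mL/cmH2O.

52.5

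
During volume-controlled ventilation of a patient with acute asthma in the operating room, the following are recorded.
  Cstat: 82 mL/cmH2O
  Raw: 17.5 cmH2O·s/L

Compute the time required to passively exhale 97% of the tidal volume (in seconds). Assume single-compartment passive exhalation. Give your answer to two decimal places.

τ = R × C = 17.5 × 82 mL/cmH2O = 17.5 × 0.082 L/cmH2O = 1.435 s.
Exhaled fraction f = 1 − e^(−t/τ) → t = −τ·ln(1 − f) = −1.435·ln(0.03) = 5.032 s.

5.03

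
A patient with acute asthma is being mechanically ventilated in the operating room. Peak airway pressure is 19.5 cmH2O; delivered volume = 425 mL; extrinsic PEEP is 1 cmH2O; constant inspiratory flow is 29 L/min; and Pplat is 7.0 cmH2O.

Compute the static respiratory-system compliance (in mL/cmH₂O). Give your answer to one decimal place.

Cstat = Vt / (Pplat − PEEP) = 425 / (7.0 − 1) = 425 / 6.0 = 70.833 mL/cmH2O.

70.8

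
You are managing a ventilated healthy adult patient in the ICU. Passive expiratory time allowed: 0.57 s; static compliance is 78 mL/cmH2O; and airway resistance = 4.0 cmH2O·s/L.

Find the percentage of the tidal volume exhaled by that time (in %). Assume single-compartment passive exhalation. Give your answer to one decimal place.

83.9

τ = R × C = 4.0 × 78 mL/cmH2O = 4.0 × 0.078 L/cmH2O = 0.312 s.
Passive exhalation: V(t)/V₀ = e^(−t/τ) = e^(−0.57/0.312) = 0.1609.
Fraction exhaled = 1 − 0.1609 = 0.8391 → 83.91%.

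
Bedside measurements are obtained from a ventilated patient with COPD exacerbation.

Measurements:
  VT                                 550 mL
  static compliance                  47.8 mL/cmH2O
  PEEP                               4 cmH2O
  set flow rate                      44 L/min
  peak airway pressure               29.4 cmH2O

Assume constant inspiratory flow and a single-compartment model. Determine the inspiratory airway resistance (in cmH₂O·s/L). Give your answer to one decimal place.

18.9

Flow: 44 L/min ÷ 60 = 0.7333 L/s.
Equation of motion (constant flow): PIP = Vt/C + R·V̇ + PEEP.
R·V̇ = PIP − Vt/C − PEEP = 29.4 − 550/47.8 − 4 = 29.4 − 11.506 − 4 = 13.894 cmH2O.
R = 13.894 / 0.7333 = 18.947 cmH2O·s/L.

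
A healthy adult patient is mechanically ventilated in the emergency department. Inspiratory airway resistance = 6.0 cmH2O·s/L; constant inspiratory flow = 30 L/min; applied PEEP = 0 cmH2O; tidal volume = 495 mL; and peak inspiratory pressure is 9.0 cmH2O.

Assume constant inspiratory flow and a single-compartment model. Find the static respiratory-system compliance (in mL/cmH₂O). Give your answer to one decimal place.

82.5

Flow: 30 L/min ÷ 60 = 0.5 L/s.
Equation of motion (constant flow): PIP = Vt/C + R·V̇ + PEEP.
Vt/C = PIP − R·V̇ − PEEP = 9.0 − 6.0×0.5 − 0 = 9.0 − 3.0 − 0 = 6.0 cmH2O.
C = Vt / 6.0 = 495 / 6.0 = 82.5 mL/cmH2O.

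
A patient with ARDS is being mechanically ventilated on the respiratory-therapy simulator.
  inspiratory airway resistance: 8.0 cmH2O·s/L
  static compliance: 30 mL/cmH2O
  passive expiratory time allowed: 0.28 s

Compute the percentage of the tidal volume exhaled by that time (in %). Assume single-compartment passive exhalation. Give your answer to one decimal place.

68.9

τ = R × C = 8.0 × 30 mL/cmH2O = 8.0 × 0.030 L/cmH2O = 0.24 s.
Passive exhalation: V(t)/V₀ = e^(−t/τ) = e^(−0.28/0.24) = 0.3114.
Fraction exhaled = 1 − 0.3114 = 0.6886 → 68.86%.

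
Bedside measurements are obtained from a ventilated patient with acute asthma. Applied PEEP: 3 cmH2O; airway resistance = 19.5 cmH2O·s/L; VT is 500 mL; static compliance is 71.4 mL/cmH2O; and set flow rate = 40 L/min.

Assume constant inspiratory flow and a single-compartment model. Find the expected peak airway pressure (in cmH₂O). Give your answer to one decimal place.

Flow: 40 L/min ÷ 60 = 0.6667 L/s.
Equation of motion (constant flow): PIP = Vt/C + R·V̇ + PEEP.
PIP = 500/71.4 + 19.5×0.6667 + 3 = 7.003 + 13.001 + 3 = 23.004 cmH2O.

23.0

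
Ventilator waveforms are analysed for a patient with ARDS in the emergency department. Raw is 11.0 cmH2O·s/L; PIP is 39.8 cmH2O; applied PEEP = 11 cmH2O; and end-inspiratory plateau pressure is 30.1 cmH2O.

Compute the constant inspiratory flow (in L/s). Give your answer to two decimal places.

flow = (PIP − Pplat) / Raw = 9.7 / 11.0 = 0.8818 L/s.

0.88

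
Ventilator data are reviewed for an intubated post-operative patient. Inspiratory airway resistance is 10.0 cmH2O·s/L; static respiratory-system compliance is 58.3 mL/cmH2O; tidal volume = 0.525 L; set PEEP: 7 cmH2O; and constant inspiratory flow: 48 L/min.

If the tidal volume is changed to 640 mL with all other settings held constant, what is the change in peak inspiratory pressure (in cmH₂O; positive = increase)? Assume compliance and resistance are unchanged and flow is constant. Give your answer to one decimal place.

2.0

PIP = Vt/C + R·V̇ + PEEP (constant-flow equation of motion).
Only the elastic term changes: ΔPIP = ΔVt / C = (640 − 525) / 58.3 = 1.973 cmH2O.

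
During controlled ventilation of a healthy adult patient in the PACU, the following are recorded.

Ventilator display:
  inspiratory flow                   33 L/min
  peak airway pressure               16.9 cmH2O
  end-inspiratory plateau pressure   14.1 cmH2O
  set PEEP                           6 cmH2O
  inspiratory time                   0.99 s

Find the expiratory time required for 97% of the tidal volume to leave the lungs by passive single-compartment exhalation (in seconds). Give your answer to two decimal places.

1.20

Flow: 33 L/min ÷ 60 = 0.55 L/s.
Vt = flow × Ti = 0.55 L/s × 0.99 s × 1000 mL/L = 544.5 mL.
R = (PIP − Pplat)/V̇ = (16.9 − 14.1) / 0.55 = 2.8/0.55 = 5.091 cmH2O·s/L.
C = Vt/(Pplat − PEEP) = 544.5 / (14.1 − 6) = 544.5/8.1 = 67.222 mL/cmH2O.
τ = R × C = 5.091 × 0.06722 L/cmH2O = 0.3422 s.
t = −τ·ln(1 − 0.97) = −0.3422·ln(0.03) = 1.2 s.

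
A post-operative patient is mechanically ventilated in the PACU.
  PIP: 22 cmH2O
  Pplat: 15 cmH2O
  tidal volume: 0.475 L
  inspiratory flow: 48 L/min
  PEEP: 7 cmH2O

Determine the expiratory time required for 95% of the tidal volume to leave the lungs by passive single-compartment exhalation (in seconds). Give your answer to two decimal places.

Flow: 48 L/min ÷ 60 = 0.8 L/s.
R = (PIP − Pplat)/V̇ = (22 − 15) / 0.8 = 7.0/0.8 = 8.75 cmH2O·s/L.
C = Vt/(Pplat − PEEP) = 475.0 / (15 − 7) = 475.0/8.0 = 59.375 mL/cmH2O.
τ = R × C = 8.75 × 0.05938 L/cmH2O = 0.5196 s.
t = −τ·ln(1 − 0.95) = −0.5196·ln(0.05) = 1.557 s.

1.56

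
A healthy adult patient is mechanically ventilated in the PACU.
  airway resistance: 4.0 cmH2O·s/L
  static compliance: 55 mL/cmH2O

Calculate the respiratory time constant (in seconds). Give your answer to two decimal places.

τ = R × C = 4.0 × 55 mL/cmH2O = 4.0 × 0.055 L/cmH2O = 0.22 s.

0.22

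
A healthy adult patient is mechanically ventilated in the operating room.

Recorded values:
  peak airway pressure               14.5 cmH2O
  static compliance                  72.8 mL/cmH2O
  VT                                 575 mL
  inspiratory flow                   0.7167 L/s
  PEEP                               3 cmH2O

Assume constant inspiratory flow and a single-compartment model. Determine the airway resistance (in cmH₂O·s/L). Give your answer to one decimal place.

Equation of motion (constant flow): PIP = Vt/C + R·V̇ + PEEP.
R·V̇ = PIP − Vt/C − PEEP = 14.5 − 575/72.8 − 3 = 14.5 − 7.898 − 3 = 3.602 cmH2O.
R = 3.602 / 0.7167 = 5.026 cmH2O·s/L.

5.0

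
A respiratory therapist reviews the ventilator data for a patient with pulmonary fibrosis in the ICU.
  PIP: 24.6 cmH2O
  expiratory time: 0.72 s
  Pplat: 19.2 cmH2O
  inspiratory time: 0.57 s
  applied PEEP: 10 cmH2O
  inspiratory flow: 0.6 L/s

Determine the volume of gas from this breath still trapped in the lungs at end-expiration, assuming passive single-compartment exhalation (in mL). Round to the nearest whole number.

Vt = flow × Ti = 0.6 L/s × 0.57 s × 1000 mL/L = 342.0 mL.
R = (PIP − Pplat)/V̇ = (24.6 − 19.2) / 0.6 = 5.4/0.6 = 9.0 cmH2O·s/L.
C = Vt/(Pplat − PEEP) = 342.0 / (19.2 − 10) = 342.0/9.2 = 37.174 mL/cmH2O.
τ = R × C = 9.0 × 0.03717 L/cmH2O = 0.3345 s.
Fraction remaining = e^(−Te/τ) = e^(−0.72/0.3345) = 0.1162.
Trapped volume = 342.0 × 0.1162 = 39.74 mL.

40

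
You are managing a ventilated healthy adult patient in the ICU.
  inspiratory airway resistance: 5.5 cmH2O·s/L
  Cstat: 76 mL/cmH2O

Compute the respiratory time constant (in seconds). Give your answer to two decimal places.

0.42

τ = R × C = 5.5 × 76 mL/cmH2O = 5.5 × 0.076 L/cmH2O = 0.418 s.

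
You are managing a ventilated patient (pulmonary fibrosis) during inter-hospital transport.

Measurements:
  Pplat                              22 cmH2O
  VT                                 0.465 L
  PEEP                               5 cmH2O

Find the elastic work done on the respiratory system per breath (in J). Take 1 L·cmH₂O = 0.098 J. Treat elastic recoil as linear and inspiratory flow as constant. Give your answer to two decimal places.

Elastic work ≈ ½ × (Pplat − PEEP) × Vt = 0.5 × (22 − 5) × 0.465 L = 0.5 × 17.0 × 0.465 = 3.953 L·cmH2O.
× 0.098 J/(L·cmH2O) → 0.3874 J.

0.39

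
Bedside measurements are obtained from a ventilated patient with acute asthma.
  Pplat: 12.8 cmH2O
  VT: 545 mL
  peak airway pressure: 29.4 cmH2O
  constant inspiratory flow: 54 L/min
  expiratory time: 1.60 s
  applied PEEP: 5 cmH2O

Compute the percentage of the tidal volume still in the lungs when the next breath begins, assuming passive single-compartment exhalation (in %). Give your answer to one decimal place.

Flow: 54 L/min ÷ 60 = 0.9 L/s.
R = (PIP − Pplat)/V̇ = (29.4 − 12.8) / 0.9 = 16.6/0.9 = 18.444 cmH2O·s/L.
C = Vt/(Pplat − PEEP) = 545.0 / (12.8 − 5) = 545.0/7.8 = 69.872 mL/cmH2O.
τ = R × C = 18.444 × 0.06987 L/cmH2O = 1.289 s.
Fraction remaining at end-expiration = e^(−Te/τ) = e^(−1.60/1.289) = 0.289 → 28.9%.

28.9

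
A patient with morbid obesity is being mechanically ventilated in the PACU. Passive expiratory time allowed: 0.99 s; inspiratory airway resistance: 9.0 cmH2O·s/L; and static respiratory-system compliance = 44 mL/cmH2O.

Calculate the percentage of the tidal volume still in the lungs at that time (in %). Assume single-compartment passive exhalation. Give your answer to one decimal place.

τ = R × C = 9.0 × 44 mL/cmH2O = 9.0 × 0.044 L/cmH2O = 0.396 s.
Passive exhalation: V(t)/V₀ = e^(−t/τ) = e^(−0.99/0.396) = 0.08208.
Fraction remaining = 0.08208 → 8.208%.

8.2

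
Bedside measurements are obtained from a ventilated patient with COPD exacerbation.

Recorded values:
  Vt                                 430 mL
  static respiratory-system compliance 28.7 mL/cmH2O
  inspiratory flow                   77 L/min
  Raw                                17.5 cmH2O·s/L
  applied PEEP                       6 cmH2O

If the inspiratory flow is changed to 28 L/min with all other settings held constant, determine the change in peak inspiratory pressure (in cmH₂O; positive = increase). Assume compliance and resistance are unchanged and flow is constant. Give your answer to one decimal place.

Flow: 77 L/min ÷ 60 = 1.2833 L/s.
New flow: 28 L/min ÷ 60 = 0.4667 L/s.
PIP = Vt/C + R·V̇ + PEEP (constant-flow equation of motion).
Only the resistive term changes: ΔPIP = R × ΔV̇ = 17.5 × (0.4667 − 1.2833) = 17.5 × -0.8166 = -14.291 cmH2O.

-14.3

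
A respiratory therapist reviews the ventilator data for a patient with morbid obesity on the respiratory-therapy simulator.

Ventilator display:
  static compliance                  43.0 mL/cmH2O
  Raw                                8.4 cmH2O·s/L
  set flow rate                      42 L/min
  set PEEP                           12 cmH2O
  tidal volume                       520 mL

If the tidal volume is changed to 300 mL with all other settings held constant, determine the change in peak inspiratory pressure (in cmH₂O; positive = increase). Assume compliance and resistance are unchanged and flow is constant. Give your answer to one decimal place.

PIP = Vt/C + R·V̇ + PEEP (constant-flow equation of motion).
Only the elastic term changes: ΔPIP = ΔVt / C = (300 − 520) / 43.0 = -5.116 cmH2O.

-5.1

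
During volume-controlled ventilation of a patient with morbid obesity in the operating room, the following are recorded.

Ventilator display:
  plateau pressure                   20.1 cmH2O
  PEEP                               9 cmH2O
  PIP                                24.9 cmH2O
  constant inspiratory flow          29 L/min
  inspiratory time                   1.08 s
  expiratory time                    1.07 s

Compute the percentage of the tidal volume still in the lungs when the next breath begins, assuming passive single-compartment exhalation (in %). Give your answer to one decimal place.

10.1

Flow: 29 L/min ÷ 60 = 0.4833 L/s.
Vt = flow × Ti = 0.4833 L/s × 1.08 s × 1000 mL/L = 521.96 mL.
R = (PIP − Pplat)/V̇ = (24.9 − 20.1) / 0.4833 = 4.8/0.4833 = 9.932 cmH2O·s/L.
C = Vt/(Pplat − PEEP) = 521.96 / (20.1 − 9) = 521.96/11.1 = 47.023 mL/cmH2O.
τ = R × C = 9.932 × 0.04702 L/cmH2O = 0.467 s.
Fraction remaining at end-expiration = e^(−Te/τ) = e^(−1.07/0.467) = 0.1011 → 10.11%.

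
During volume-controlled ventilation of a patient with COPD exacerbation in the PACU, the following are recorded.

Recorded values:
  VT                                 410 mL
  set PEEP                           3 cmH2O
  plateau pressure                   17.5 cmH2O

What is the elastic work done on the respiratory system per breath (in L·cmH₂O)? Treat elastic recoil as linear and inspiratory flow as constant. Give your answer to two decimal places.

Elastic work ≈ ½ × (Pplat − PEEP) × Vt = 0.5 × (17.5 − 3) × 0.410 L = 0.5 × 14.5 × 0.410 = 2.973 L·cmH2O.

2.97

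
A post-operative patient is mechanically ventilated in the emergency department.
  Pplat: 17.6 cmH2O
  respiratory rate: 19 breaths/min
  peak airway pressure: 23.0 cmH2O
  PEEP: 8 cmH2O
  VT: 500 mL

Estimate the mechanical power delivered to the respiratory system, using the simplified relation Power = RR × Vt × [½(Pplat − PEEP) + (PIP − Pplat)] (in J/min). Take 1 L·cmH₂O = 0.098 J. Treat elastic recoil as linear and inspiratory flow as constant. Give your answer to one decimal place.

9.5

Per-breath work = Vt × [½(Pplat−PEEP) + (PIP−Pplat)] = 0.500 × [0.5×9.6 + 5.4] = 0.500 × 10.2 = 5.1 L·cmH2O.
Power = 19 × 5.1 = 96.9 L·cmH2O/min.
× 0.098 J/(L·cmH2O) → 9.496 J/min.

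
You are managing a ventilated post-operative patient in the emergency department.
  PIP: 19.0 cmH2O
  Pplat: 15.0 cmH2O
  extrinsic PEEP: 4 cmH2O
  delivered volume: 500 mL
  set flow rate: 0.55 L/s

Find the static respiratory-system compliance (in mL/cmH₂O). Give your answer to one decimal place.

45.5

Cstat = Vt / (Pplat − PEEP) = 500 / (15.0 − 4) = 500 / 11.0 = 45.455 mL/cmH2O.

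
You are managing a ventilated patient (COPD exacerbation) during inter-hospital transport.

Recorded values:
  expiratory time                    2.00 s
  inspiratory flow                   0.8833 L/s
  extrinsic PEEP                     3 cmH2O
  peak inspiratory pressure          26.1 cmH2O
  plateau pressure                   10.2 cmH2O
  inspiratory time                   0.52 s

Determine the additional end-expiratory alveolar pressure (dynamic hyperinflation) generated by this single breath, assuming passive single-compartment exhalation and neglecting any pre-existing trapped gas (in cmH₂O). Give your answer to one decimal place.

Vt = flow × Ti = 0.8833 L/s × 0.52 s × 1000 mL/L = 459.32 mL.
R = (PIP − Pplat)/V̇ = (26.1 − 10.2) / 0.8833 = 15.9/0.8833 = 18.001 cmH2O·s/L.
C = Vt/(Pplat − PEEP) = 459.32 / (10.2 − 3) = 459.32/7.2 = 63.794 mL/cmH2O.
τ = R × C = 18.001 × 0.06379 L/cmH2O = 1.148 s.
Fraction remaining = e^(−Te/τ) = e^(−2.00/1.148) = 0.1751; trapped volume = 459.32 × 0.1751 = 80.427 mL.
Additional alveolar pressure from trapping ≈ V_trapped / C = 80.427 / 63.794 = 1.261 cmH2O.

1.3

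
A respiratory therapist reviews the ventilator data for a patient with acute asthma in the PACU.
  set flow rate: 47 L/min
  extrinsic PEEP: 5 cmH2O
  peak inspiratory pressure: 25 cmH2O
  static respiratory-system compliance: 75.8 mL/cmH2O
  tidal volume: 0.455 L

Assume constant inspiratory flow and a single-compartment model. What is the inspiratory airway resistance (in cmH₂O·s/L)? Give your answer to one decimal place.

17.9

Flow: 47 L/min ÷ 60 = 0.7833 L/s.
Equation of motion (constant flow): PIP = Vt/C + R·V̇ + PEEP.
R·V̇ = PIP − Vt/C − PEEP = 25 − 455/75.8 − 5 = 25 − 6.003 − 5 = 13.997 cmH2O.
R = 13.997 / 0.7833 = 17.869 cmH2O·s/L.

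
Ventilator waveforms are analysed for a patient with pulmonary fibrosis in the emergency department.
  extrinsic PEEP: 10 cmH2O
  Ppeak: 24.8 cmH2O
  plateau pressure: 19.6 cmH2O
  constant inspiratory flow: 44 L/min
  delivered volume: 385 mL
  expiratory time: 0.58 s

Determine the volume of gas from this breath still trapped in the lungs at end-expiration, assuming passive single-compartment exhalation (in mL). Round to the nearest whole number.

50

Flow: 44 L/min ÷ 60 = 0.7333 L/s.
R = (PIP − Pplat)/V̇ = (24.8 − 19.6) / 0.7333 = 5.2/0.7333 = 7.091 cmH2O·s/L.
C = Vt/(Pplat − PEEP) = 385.0 / (19.6 − 10) = 385.0/9.6 = 40.104 mL/cmH2O.
τ = R × C = 7.091 × 0.0401 L/cmH2O = 0.2843 s.
Fraction remaining = e^(−Te/τ) = e^(−0.58/0.2843) = 0.13.
Trapped volume = 385.0 × 0.13 = 50.05 mL.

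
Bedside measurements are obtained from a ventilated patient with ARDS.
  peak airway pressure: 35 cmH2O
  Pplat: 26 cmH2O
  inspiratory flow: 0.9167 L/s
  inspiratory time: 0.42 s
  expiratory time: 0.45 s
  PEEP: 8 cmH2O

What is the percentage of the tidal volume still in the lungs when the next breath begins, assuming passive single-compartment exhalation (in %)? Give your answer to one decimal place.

Vt = flow × Ti = 0.9167 L/s × 0.42 s × 1000 mL/L = 385.01 mL.
R = (PIP − Pplat)/V̇ = (35 − 26) / 0.9167 = 9.0/0.9167 = 9.818 cmH2O·s/L.
C = Vt/(Pplat − PEEP) = 385.01 / (26 − 8) = 385.01/18.0 = 21.389 mL/cmH2O.
τ = R × C = 9.818 × 0.02139 L/cmH2O = 0.21 s.
Fraction remaining at end-expiration = e^(−Te/τ) = e^(−0.45/0.21) = 0.1173 → 11.73%.

11.7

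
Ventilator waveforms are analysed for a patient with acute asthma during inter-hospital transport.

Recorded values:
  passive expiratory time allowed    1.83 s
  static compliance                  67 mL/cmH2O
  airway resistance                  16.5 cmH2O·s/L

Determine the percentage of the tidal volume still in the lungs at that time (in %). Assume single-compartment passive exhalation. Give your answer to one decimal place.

19.1

τ = R × C = 16.5 × 67 mL/cmH2O = 16.5 × 0.067 L/cmH2O = 1.106 s.
Passive exhalation: V(t)/V₀ = e^(−t/τ) = e^(−1.83/1.106) = 0.1912.
Fraction remaining = 0.1912 → 19.12%.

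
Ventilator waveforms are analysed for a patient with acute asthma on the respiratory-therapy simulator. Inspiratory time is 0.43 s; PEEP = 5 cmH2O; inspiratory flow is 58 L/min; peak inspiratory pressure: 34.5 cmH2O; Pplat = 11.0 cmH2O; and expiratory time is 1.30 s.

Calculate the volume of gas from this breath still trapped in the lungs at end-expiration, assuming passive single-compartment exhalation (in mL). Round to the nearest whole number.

192

Flow: 58 L/min ÷ 60 = 0.9667 L/s.
Vt = flow × Ti = 0.9667 L/s × 0.43 s × 1000 mL/L = 415.68 mL.
R = (PIP − Pplat)/V̇ = (34.5 − 11.0) / 0.9667 = 23.5/0.9667 = 24.31 cmH2O·s/L.
C = Vt/(Pplat − PEEP) = 415.68 / (11.0 − 5) = 415.68/6.0 = 69.28 mL/cmH2O.
τ = R × C = 24.31 × 0.06928 L/cmH2O = 1.684 s.
Fraction remaining = e^(−Te/τ) = e^(−1.30/1.684) = 0.4621.
Trapped volume = 415.68 × 0.4621 = 192.09 mL.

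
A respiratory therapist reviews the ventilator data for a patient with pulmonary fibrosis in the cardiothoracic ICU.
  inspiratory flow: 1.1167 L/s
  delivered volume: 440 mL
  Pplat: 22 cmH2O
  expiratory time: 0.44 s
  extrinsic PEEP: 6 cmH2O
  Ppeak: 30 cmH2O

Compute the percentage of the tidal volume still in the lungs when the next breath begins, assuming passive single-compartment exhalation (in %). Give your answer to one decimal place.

R = (PIP − Pplat)/V̇ = (30 − 22) / 1.1167 = 8.0/1.1167 = 7.164 cmH2O·s/L.
C = Vt/(Pplat − PEEP) = 440.0 / (22 − 6) = 440.0/16.0 = 27.5 mL/cmH2O.
τ = R × C = 7.164 × 0.0275 L/cmH2O = 0.197 s.
Fraction remaining at end-expiration = e^(−Te/τ) = e^(−0.44/0.197) = 0.1072 → 10.72%.

10.7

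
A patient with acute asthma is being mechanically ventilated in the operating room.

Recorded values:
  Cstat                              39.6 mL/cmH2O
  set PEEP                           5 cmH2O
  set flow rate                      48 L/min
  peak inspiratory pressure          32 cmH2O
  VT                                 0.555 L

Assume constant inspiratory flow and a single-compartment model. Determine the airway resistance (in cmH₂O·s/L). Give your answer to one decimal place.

16.2

Flow: 48 L/min ÷ 60 = 0.8 L/s.
Equation of motion (constant flow): PIP = Vt/C + R·V̇ + PEEP.
R·V̇ = PIP − Vt/C − PEEP = 32 − 555/39.6 − 5 = 32 − 14.015 − 5 = 12.985 cmH2O.
R = 12.985 / 0.8 = 16.231 cmH2O·s/L.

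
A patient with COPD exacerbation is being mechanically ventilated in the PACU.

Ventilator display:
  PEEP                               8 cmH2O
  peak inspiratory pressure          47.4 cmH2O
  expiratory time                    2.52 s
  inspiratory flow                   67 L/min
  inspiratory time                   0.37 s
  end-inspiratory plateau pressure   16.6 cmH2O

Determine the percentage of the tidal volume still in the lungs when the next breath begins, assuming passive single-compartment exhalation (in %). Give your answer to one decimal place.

14.9

Flow: 67 L/min ÷ 60 = 1.1167 L/s.
Vt = flow × Ti = 1.1167 L/s × 0.37 s × 1000 mL/L = 413.18 mL.
R = (PIP − Pplat)/V̇ = (47.4 − 16.6) / 1.1167 = 30.8/1.1167 = 27.581 cmH2O·s/L.
C = Vt/(Pplat − PEEP) = 413.18 / (16.6 − 8) = 413.18/8.6 = 48.044 mL/cmH2O.
τ = R × C = 27.581 × 0.04804 L/cmH2O = 1.325 s.
Fraction remaining at end-expiration = e^(−Te/τ) = e^(−2.52/1.325) = 0.1493 → 14.93%.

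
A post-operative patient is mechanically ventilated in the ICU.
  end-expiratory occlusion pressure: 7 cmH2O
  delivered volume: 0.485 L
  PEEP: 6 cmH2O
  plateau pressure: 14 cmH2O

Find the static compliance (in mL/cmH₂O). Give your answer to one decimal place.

69.3

End-expiratory occlusion gives total PEEP = 7 cmH2O (intrinsic PEEP = 7 − 6 = 1). Use total PEEP for the elastic gradient.
Cstat = Vt / (Pplat − PEEPtotal) = 485 / (14 − 7) = 485 / 7.0 = 69.286 mL/cmH2O.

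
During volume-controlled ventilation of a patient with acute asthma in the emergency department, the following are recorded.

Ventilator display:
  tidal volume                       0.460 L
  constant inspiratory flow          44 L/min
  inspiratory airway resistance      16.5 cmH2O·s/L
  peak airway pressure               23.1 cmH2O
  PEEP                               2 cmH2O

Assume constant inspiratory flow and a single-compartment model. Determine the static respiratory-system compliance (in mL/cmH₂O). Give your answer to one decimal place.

Flow: 44 L/min ÷ 60 = 0.7333 L/s.
Equation of motion (constant flow): PIP = Vt/C + R·V̇ + PEEP.
Vt/C = PIP − R·V̇ − PEEP = 23.1 − 16.5×0.7333 − 2 = 23.1 − 12.099 − 2 = 9.001 cmH2O.
C = Vt / 9.001 = 460 / 9.001 = 51.105 mL/cmH2O.

51.1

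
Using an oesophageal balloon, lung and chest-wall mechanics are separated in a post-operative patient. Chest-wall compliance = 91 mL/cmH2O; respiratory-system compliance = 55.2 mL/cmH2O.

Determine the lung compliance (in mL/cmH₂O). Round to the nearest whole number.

140

1/CL = 1/Crs − 1/Ccw.
1/CL = 1/55.2 − 1/91 = 0.007127.
CL = 140.31 mL/cmH2O.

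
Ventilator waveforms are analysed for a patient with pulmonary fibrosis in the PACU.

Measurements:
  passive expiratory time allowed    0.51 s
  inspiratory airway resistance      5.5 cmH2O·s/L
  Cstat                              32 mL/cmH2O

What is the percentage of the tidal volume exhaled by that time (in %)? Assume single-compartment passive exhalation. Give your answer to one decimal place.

τ = R × C = 5.5 × 32 mL/cmH2O = 5.5 × 0.032 L/cmH2O = 0.176 s.
Passive exhalation: V(t)/V₀ = e^(−t/τ) = e^(−0.51/0.176) = 0.05515.
Fraction exhaled = 1 − 0.05515 = 0.9449 → 94.49%.

94.5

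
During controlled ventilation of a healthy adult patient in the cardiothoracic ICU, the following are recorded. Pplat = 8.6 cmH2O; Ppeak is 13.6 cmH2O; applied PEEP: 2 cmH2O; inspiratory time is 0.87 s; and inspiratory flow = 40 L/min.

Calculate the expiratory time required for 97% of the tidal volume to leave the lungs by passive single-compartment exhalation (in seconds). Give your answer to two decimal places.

Flow: 40 L/min ÷ 60 = 0.6667 L/s.
Vt = flow × Ti = 0.6667 L/s × 0.87 s × 1000 mL/L = 580.03 mL.
R = (PIP − Pplat)/V̇ = (13.6 − 8.6) / 0.6667 = 5.0/0.6667 = 7.5 cmH2O·s/L.
C = Vt/(Pplat − PEEP) = 580.03 / (8.6 − 2) = 580.03/6.6 = 87.883 mL/cmH2O.
τ = R × C = 7.5 × 0.08788 L/cmH2O = 0.6591 s.
t = −τ·ln(1 − 0.97) = −0.6591·ln(0.03) = 2.311 s.

2.31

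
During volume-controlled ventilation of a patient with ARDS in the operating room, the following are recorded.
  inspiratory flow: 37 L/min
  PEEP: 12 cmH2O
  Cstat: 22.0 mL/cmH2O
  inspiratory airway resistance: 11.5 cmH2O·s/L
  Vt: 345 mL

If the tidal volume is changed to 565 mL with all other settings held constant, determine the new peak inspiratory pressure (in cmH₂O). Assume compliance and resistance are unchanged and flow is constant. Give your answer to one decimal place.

44.8

Flow: 37 L/min ÷ 60 = 0.6167 L/s.
PIP = Vt/C + R·V̇ + PEEP (constant-flow equation of motion).
Only the elastic term changes: ΔPIP = ΔVt / C = (565 − 345) / 22.0 = 10.0 cmH2O.
Original PIP = 345/22.0 + 11.5×0.6167 + 12 = 34.774 cmH2O; new PIP = 34.774 + (10.0) = 44.774 cmH2O.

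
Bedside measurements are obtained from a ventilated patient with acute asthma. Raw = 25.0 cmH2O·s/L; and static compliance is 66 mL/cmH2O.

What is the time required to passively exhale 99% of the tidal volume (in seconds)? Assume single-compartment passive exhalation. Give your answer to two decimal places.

7.60

τ = R × C = 25.0 × 66 mL/cmH2O = 25.0 × 0.066 L/cmH2O = 1.65 s.
Exhaled fraction f = 1 − e^(−t/τ) → t = −τ·ln(1 − f) = −1.65·ln(0.01) = 7.599 s.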